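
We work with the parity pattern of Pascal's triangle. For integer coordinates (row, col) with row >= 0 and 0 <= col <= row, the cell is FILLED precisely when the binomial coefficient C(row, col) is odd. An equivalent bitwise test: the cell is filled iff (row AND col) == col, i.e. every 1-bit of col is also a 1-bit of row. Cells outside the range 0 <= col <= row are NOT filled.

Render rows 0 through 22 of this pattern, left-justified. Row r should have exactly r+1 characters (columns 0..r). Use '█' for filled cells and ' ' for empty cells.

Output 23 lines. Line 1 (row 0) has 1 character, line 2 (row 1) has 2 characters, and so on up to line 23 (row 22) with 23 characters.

Answer: █
██
█ █
████
█   █
██  ██
█ █ █ █
████████
█       █
██      ██
█ █     █ █
████    ████
█   █   █   █
██  ██  ██  ██
█ █ █ █ █ █ █ █
████████████████
█               █
██              ██
█ █             █ █
████            ████
█   █           █   █
██  ██          ██  ██
█ █ █ █         █ █ █ █

Derivation:
r0=0: █
r1=1: ██
r2=10: █ █
r3=11: ████
r4=100: █   █
r5=101: ██  ██
r6=110: █ █ █ █
r7=111: ████████
r8=1000: █       █
r9=1001: ██      ██
r10=1010: █ █     █ █
r11=1011: ████    ████
r12=1100: █   █   █   █
r13=1101: ██  ██  ██  ██
r14=1110: █ █ █ █ █ █ █ █
r15=1111: ████████████████
r16=10000: █               █
r17=10001: ██              ██
r18=10010: █ █             █ █
r19=10011: ████            ████
r20=10100: █   █           █   █
r21=10101: ██  ██          ██  ██
r22=10110: █ █ █ █         █ █ █ █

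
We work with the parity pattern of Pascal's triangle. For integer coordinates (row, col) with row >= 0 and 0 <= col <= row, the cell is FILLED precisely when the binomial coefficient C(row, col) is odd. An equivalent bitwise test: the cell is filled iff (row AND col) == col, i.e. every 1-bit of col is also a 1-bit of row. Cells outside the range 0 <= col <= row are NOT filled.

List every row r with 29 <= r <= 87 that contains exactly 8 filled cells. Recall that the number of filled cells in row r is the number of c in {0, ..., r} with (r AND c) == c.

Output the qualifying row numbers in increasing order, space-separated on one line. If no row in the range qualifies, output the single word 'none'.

Row r has 2^popcount(r) filled cells, so we need popcount(r) = log2(8) = 3.
Scan r = 29..87 and keep those with exactly 3 one-bits:
r=29=11101 popcount=4 -> skip
r=30=11110 popcount=4 -> skip
r=31=11111 popcount=5 -> skip
r=32=100000 popcount=1 -> skip
r=33=100001 popcount=2 -> skip
r=34=100010 popcount=2 -> skip
r=35=100011 popcount=3 -> KEEP
r=36=100100 popcount=2 -> skip
r=37=100101 popcount=3 -> KEEP
r=38=100110 popcount=3 -> KEEP
r=39=100111 popcount=4 -> skip
r=40=101000 popcount=2 -> skip
r=41=101001 popcount=3 -> KEEP
r=42=101010 popcount=3 -> KEEP
r=43=101011 popcount=4 -> skip
r=44=101100 popcount=3 -> KEEP
r=45=101101 popcount=4 -> skip
r=46=101110 popcount=4 -> skip
r=47=101111 popcount=5 -> skip
r=48=110000 popcount=2 -> skip
r=49=110001 popcount=3 -> KEEP
r=50=110010 popcount=3 -> KEEP
r=51=110011 popcount=4 -> skip
r=52=110100 popcount=3 -> KEEP
r=53=110101 popcount=4 -> skip
r=54=110110 popcount=4 -> skip
r=55=110111 popcount=5 -> skip
r=56=111000 popcount=3 -> KEEP
r=57=111001 popcount=4 -> skip
r=58=111010 popcount=4 -> skip
r=59=111011 popcount=5 -> skip
r=60=111100 popcount=4 -> skip
r=61=111101 popcount=5 -> skip
r=62=111110 popcount=5 -> skip
r=63=111111 popcount=6 -> skip
r=64=1000000 popcount=1 -> skip
r=65=1000001 popcount=2 -> skip
r=66=1000010 popcount=2 -> skip
r=67=1000011 popcount=3 -> KEEP
r=68=1000100 popcount=2 -> skip
r=69=1000101 popcount=3 -> KEEP
r=70=1000110 popcount=3 -> KEEP
r=71=1000111 popcount=4 -> skip
r=72=1001000 popcount=2 -> skip
r=73=1001001 popcount=3 -> KEEP
r=74=1001010 popcount=3 -> KEEP
r=75=1001011 popcount=4 -> skip
r=76=1001100 popcount=3 -> KEEP
r=77=1001101 popcount=4 -> skip
r=78=1001110 popcount=4 -> skip
r=79=1001111 popcount=5 -> skip
r=80=1010000 popcount=2 -> skip
r=81=1010001 popcount=3 -> KEEP
r=82=1010010 popcount=3 -> KEEP
r=83=1010011 popcount=4 -> skip
r=84=1010100 popcount=3 -> KEEP
r=85=1010101 popcount=4 -> skip
r=86=1010110 popcount=4 -> skip
r=87=1010111 popcount=5 -> skip
Kept rows: 35 37 38 41 42 44 49 50 52 56 67 69 70 73 74 76 81 82 84

Answer: 35 37 38 41 42 44 49 50 52 56 67 69 70 73 74 76 81 82 84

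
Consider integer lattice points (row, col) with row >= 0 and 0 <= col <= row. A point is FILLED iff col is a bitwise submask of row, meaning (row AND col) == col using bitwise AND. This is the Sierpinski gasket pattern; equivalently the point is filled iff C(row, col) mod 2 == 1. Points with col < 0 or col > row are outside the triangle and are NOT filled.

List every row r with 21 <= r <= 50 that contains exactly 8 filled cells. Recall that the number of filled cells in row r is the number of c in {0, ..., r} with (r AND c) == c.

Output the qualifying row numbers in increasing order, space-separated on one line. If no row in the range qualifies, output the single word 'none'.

Answer: 21 22 25 26 28 35 37 38 41 42 44 49 50

Derivation:
Row r has 2^popcount(r) filled cells, so we need popcount(r) = log2(8) = 3.
Scan r = 21..50 and keep those with exactly 3 one-bits:
r=21=10101 popcount=3 -> KEEP
r=22=10110 popcount=3 -> KEEP
r=23=10111 popcount=4 -> skip
r=24=11000 popcount=2 -> skip
r=25=11001 popcount=3 -> KEEP
r=26=11010 popcount=3 -> KEEP
r=27=11011 popcount=4 -> skip
r=28=11100 popcount=3 -> KEEP
r=29=11101 popcount=4 -> skip
r=30=11110 popcount=4 -> skip
r=31=11111 popcount=5 -> skip
r=32=100000 popcount=1 -> skip
r=33=100001 popcount=2 -> skip
r=34=100010 popcount=2 -> skip
r=35=100011 popcount=3 -> KEEP
r=36=100100 popcount=2 -> skip
r=37=100101 popcount=3 -> KEEP
r=38=100110 popcount=3 -> KEEP
r=39=100111 popcount=4 -> skip
r=40=101000 popcount=2 -> skip
r=41=101001 popcount=3 -> KEEP
r=42=101010 popcount=3 -> KEEP
r=43=101011 popcount=4 -> skip
r=44=101100 popcount=3 -> KEEP
r=45=101101 popcount=4 -> skip
r=46=101110 popcount=4 -> skip
r=47=101111 popcount=5 -> skip
r=48=110000 popcount=2 -> skip
r=49=110001 popcount=3 -> KEEP
r=50=110010 popcount=3 -> KEEP
Kept rows: 21 22 25 26 28 35 37 38 41 42 44 49 50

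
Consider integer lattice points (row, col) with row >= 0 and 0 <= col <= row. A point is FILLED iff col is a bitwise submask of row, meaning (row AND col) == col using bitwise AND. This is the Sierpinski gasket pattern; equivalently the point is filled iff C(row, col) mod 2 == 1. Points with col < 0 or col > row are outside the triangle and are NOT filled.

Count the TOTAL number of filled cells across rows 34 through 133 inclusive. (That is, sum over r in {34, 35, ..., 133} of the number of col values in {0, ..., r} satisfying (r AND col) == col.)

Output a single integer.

Answer: 1968

Derivation:
r34=100010 pc2: +4 =4
r35=100011 pc3: +8 =12
r36=100100 pc2: +4 =16
r37=100101 pc3: +8 =24
r38=100110 pc3: +8 =32
r39=100111 pc4: +16 =48
r40=101000 pc2: +4 =52
r41=101001 pc3: +8 =60
r42=101010 pc3: +8 =68
r43=101011 pc4: +16 =84
r44=101100 pc3: +8 =92
r45=101101 pc4: +16 =108
r46=101110 pc4: +16 =124
r47=101111 pc5: +32 =156
r48=110000 pc2: +4 =160
r49=110001 pc3: +8 =168
r50=110010 pc3: +8 =176
r51=110011 pc4: +16 =192
r52=110100 pc3: +8 =200
r53=110101 pc4: +16 =216
r54=110110 pc4: +16 =232
r55=110111 pc5: +32 =264
r56=111000 pc3: +8 =272
r57=111001 pc4: +16 =288
r58=111010 pc4: +16 =304
r59=111011 pc5: +32 =336
r60=111100 pc4: +16 =352
r61=111101 pc5: +32 =384
r62=111110 pc5: +32 =416
r63=111111 pc6: +64 =480
r64=1000000 pc1: +2 =482
r65=1000001 pc2: +4 =486
r66=1000010 pc2: +4 =490
r67=1000011 pc3: +8 =498
r68=1000100 pc2: +4 =502
r69=1000101 pc3: +8 =510
r70=1000110 pc3: +8 =518
r71=1000111 pc4: +16 =534
r72=1001000 pc2: +4 =538
r73=1001001 pc3: +8 =546
r74=1001010 pc3: +8 =554
r75=1001011 pc4: +16 =570
r76=1001100 pc3: +8 =578
r77=1001101 pc4: +16 =594
r78=1001110 pc4: +16 =610
r79=1001111 pc5: +32 =642
r80=1010000 pc2: +4 =646
r81=1010001 pc3: +8 =654
r82=1010010 pc3: +8 =662
r83=1010011 pc4: +16 =678
r84=1010100 pc3: +8 =686
r85=1010101 pc4: +16 =702
r86=1010110 pc4: +16 =718
r87=1010111 pc5: +32 =750
r88=1011000 pc3: +8 =758
r89=1011001 pc4: +16 =774
r90=1011010 pc4: +16 =790
r91=1011011 pc5: +32 =822
r92=1011100 pc4: +16 =838
r93=1011101 pc5: +32 =870
r94=1011110 pc5: +32 =902
r95=1011111 pc6: +64 =966
r96=1100000 pc2: +4 =970
r97=1100001 pc3: +8 =978
r98=1100010 pc3: +8 =986
r99=1100011 pc4: +16 =1002
r100=1100100 pc3: +8 =1010
r101=1100101 pc4: +16 =1026
r102=1100110 pc4: +16 =1042
r103=1100111 pc5: +32 =1074
r104=1101000 pc3: +8 =1082
r105=1101001 pc4: +16 =1098
r106=1101010 pc4: +16 =1114
r107=1101011 pc5: +32 =1146
r108=1101100 pc4: +16 =1162
r109=1101101 pc5: +32 =1194
r110=1101110 pc5: +32 =1226
r111=1101111 pc6: +64 =1290
r112=1110000 pc3: +8 =1298
r113=1110001 pc4: +16 =1314
r114=1110010 pc4: +16 =1330
r115=1110011 pc5: +32 =1362
r116=1110100 pc4: +16 =1378
r117=1110101 pc5: +32 =1410
r118=1110110 pc5: +32 =1442
r119=1110111 pc6: +64 =1506
r120=1111000 pc4: +16 =1522
r121=1111001 pc5: +32 =1554
r122=1111010 pc5: +32 =1586
r123=1111011 pc6: +64 =1650
r124=1111100 pc5: +32 =1682
r125=1111101 pc6: +64 =1746
r126=1111110 pc6: +64 =1810
r127=1111111 pc7: +128 =1938
r128=10000000 pc1: +2 =1940
r129=10000001 pc2: +4 =1944
r130=10000010 pc2: +4 =1948
r131=10000011 pc3: +8 =1956
r132=10000100 pc2: +4 =1960
r133=10000101 pc3: +8 =1968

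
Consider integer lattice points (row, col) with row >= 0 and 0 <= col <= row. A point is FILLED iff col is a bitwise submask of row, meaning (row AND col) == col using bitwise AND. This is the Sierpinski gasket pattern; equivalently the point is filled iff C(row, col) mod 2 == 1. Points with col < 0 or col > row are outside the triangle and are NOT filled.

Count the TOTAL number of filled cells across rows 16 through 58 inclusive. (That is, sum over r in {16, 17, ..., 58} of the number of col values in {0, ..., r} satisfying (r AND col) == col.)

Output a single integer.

Answer: 472

Derivation:
r16=10000 pc1: +2 =2
r17=10001 pc2: +4 =6
r18=10010 pc2: +4 =10
r19=10011 pc3: +8 =18
r20=10100 pc2: +4 =22
r21=10101 pc3: +8 =30
r22=10110 pc3: +8 =38
r23=10111 pc4: +16 =54
r24=11000 pc2: +4 =58
r25=11001 pc3: +8 =66
r26=11010 pc3: +8 =74
r27=11011 pc4: +16 =90
r28=11100 pc3: +8 =98
r29=11101 pc4: +16 =114
r30=11110 pc4: +16 =130
r31=11111 pc5: +32 =162
r32=100000 pc1: +2 =164
r33=100001 pc2: +4 =168
r34=100010 pc2: +4 =172
r35=100011 pc3: +8 =180
r36=100100 pc2: +4 =184
r37=100101 pc3: +8 =192
r38=100110 pc3: +8 =200
r39=100111 pc4: +16 =216
r40=101000 pc2: +4 =220
r41=101001 pc3: +8 =228
r42=101010 pc3: +8 =236
r43=101011 pc4: +16 =252
r44=101100 pc3: +8 =260
r45=101101 pc4: +16 =276
r46=101110 pc4: +16 =292
r47=101111 pc5: +32 =324
r48=110000 pc2: +4 =328
r49=110001 pc3: +8 =336
r50=110010 pc3: +8 =344
r51=110011 pc4: +16 =360
r52=110100 pc3: +8 =368
r53=110101 pc4: +16 =384
r54=110110 pc4: +16 =400
r55=110111 pc5: +32 =432
r56=111000 pc3: +8 =440
r57=111001 pc4: +16 =456
r58=111010 pc4: +16 =472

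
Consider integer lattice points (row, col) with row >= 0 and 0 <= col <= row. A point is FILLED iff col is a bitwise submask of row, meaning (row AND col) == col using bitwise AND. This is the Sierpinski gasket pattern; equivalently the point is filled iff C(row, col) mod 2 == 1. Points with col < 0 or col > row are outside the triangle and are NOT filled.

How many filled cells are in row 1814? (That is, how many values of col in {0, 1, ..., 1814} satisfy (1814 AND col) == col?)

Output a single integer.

Answer: 64

Derivation:
1814 in binary = 11100010110
popcount(1814) = number of 1-bits in 11100010110 = 6
A col c satisfies (1814 AND c) == c iff every set bit of c is also set in 1814; each of the 6 set bits of 1814 can independently be on or off in c.
count = 2^6 = 64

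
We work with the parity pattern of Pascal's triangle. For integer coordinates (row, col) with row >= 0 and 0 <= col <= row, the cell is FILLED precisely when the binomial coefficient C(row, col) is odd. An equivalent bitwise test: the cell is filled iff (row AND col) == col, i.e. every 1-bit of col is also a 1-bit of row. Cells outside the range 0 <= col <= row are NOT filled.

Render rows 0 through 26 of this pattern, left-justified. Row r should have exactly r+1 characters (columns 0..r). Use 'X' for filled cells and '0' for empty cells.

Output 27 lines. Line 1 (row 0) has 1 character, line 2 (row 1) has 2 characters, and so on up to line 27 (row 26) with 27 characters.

Answer: X
XX
X0X
XXXX
X000X
XX00XX
X0X0X0X
XXXXXXXX
X0000000X
XX000000XX
X0X00000X0X
XXXX0000XXXX
X000X000X000X
XX00XX00XX00XX
X0X0X0X0X0X0X0X
XXXXXXXXXXXXXXXX
X000000000000000X
XX00000000000000XX
X0X0000000000000X0X
XXXX000000000000XXXX
X000X00000000000X000X
XX00XX0000000000XX00XX
X0X0X0X000000000X0X0X0X
XXXXXXXX00000000XXXXXXXX
X0000000X0000000X0000000X
XX000000XX000000XX000000XX
X0X00000X0X00000X0X00000X0X

Derivation:
r0=0: X
r1=1: XX
r2=10: X0X
r3=11: XXXX
r4=100: X000X
r5=101: XX00XX
r6=110: X0X0X0X
r7=111: XXXXXXXX
r8=1000: X0000000X
r9=1001: XX000000XX
r10=1010: X0X00000X0X
r11=1011: XXXX0000XXXX
r12=1100: X000X000X000X
r13=1101: XX00XX00XX00XX
r14=1110: X0X0X0X0X0X0X0X
r15=1111: XXXXXXXXXXXXXXXX
r16=10000: X000000000000000X
r17=10001: XX00000000000000XX
r18=10010: X0X0000000000000X0X
r19=10011: XXXX000000000000XXXX
r20=10100: X000X00000000000X000X
r21=10101: XX00XX0000000000XX00XX
r22=10110: X0X0X0X000000000X0X0X0X
r23=10111: XXXXXXXX00000000XXXXXXXX
r24=11000: X0000000X0000000X0000000X
r25=11001: XX000000XX000000XX000000XX
r26=11010: X0X00000X0X00000X0X00000X0X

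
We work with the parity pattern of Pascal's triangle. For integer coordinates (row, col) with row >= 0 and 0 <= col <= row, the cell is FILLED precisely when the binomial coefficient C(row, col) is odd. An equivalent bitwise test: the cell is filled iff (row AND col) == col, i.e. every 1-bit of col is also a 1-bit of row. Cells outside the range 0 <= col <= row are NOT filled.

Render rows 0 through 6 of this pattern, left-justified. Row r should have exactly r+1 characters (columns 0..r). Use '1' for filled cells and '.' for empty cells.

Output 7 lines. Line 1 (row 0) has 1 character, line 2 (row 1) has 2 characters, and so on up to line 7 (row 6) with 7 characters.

Answer: 1
11
1.1
1111
1...1
11..11
1.1.1.1

Derivation:
r0=0: 1
r1=1: 11
r2=10: 1.1
r3=11: 1111
r4=100: 1...1
r5=101: 11..11
r6=110: 1.1.1.1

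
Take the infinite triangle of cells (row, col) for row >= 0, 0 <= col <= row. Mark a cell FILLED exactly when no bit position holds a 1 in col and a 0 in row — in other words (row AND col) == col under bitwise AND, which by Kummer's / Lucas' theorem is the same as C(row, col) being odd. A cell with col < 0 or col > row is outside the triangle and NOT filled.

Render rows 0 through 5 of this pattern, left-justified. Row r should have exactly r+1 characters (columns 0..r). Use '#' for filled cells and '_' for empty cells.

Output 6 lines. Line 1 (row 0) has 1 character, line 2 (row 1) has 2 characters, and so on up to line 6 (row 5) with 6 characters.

r0=0: #
r1=1: ##
r2=10: #_#
r3=11: ####
r4=100: #___#
r5=101: ##__##

Answer: #
##
#_#
####
#___#
##__##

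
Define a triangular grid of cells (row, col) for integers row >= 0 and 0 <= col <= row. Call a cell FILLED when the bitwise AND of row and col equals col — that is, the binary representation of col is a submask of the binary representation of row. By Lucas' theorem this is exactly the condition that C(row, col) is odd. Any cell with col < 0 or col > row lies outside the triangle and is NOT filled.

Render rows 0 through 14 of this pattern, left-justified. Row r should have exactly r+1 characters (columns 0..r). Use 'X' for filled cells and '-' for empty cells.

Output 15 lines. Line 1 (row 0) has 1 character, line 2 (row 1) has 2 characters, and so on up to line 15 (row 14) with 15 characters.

Answer: X
XX
X-X
XXXX
X---X
XX--XX
X-X-X-X
XXXXXXXX
X-------X
XX------XX
X-X-----X-X
XXXX----XXXX
X---X---X---X
XX--XX--XX--XX
X-X-X-X-X-X-X-X

Derivation:
r0=0: X
r1=1: XX
r2=10: X-X
r3=11: XXXX
r4=100: X---X
r5=101: XX--XX
r6=110: X-X-X-X
r7=111: XXXXXXXX
r8=1000: X-------X
r9=1001: XX------XX
r10=1010: X-X-----X-X
r11=1011: XXXX----XXXX
r12=1100: X---X---X---X
r13=1101: XX--XX--XX--XX
r14=1110: X-X-X-X-X-X-X-X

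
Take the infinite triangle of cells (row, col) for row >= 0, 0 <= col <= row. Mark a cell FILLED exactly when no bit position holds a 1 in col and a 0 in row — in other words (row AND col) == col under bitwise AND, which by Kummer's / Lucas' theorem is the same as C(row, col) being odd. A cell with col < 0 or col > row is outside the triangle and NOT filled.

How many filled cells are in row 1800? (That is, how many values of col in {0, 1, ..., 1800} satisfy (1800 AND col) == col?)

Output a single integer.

1800 in binary = 11100001000
popcount(1800) = number of 1-bits in 11100001000 = 4
A col c satisfies (1800 AND c) == c iff every set bit of c is also set in 1800; each of the 4 set bits of 1800 can independently be on or off in c.
count = 2^4 = 16

Answer: 16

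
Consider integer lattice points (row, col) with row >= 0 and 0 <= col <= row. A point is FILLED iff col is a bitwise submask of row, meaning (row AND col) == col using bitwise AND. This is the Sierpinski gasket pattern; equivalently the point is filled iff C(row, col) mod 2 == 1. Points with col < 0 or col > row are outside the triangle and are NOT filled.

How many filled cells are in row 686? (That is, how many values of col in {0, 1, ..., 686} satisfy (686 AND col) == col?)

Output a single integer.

686 in binary = 1010101110
popcount(686) = number of 1-bits in 1010101110 = 6
A col c satisfies (686 AND c) == c iff every set bit of c is also set in 686; each of the 6 set bits of 686 can independently be on or off in c.
count = 2^6 = 64

Answer: 64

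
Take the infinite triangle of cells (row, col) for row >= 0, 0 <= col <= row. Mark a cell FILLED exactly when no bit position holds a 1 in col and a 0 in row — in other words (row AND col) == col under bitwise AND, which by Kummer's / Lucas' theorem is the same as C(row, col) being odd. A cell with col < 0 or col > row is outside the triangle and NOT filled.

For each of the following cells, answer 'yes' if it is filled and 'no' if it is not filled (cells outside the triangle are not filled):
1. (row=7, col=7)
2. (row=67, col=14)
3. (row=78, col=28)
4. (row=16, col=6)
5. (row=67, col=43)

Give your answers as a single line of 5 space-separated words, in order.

Answer: yes no no no no

Derivation:
(7,7): row=0b111, col=0b111, row AND col = 0b111 = 7; 7 == 7 -> filled
(67,14): row=0b1000011, col=0b1110, row AND col = 0b10 = 2; 2 != 14 -> empty
(78,28): row=0b1001110, col=0b11100, row AND col = 0b1100 = 12; 12 != 28 -> empty
(16,6): row=0b10000, col=0b110, row AND col = 0b0 = 0; 0 != 6 -> empty
(67,43): row=0b1000011, col=0b101011, row AND col = 0b11 = 3; 3 != 43 -> empty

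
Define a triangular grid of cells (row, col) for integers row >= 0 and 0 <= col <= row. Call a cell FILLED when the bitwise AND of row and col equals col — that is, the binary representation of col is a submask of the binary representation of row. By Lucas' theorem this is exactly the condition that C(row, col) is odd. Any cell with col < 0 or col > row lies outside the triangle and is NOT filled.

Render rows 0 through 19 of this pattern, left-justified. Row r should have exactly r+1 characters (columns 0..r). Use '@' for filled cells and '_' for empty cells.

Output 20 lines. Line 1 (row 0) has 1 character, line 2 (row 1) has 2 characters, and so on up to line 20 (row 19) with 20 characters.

r0=0: @
r1=1: @@
r2=10: @_@
r3=11: @@@@
r4=100: @___@
r5=101: @@__@@
r6=110: @_@_@_@
r7=111: @@@@@@@@
r8=1000: @_______@
r9=1001: @@______@@
r10=1010: @_@_____@_@
r11=1011: @@@@____@@@@
r12=1100: @___@___@___@
r13=1101: @@__@@__@@__@@
r14=1110: @_@_@_@_@_@_@_@
r15=1111: @@@@@@@@@@@@@@@@
r16=10000: @_______________@
r17=10001: @@______________@@
r18=10010: @_@_____________@_@
r19=10011: @@@@____________@@@@

Answer: @
@@
@_@
@@@@
@___@
@@__@@
@_@_@_@
@@@@@@@@
@_______@
@@______@@
@_@_____@_@
@@@@____@@@@
@___@___@___@
@@__@@__@@__@@
@_@_@_@_@_@_@_@
@@@@@@@@@@@@@@@@
@_______________@
@@______________@@
@_@_____________@_@
@@@@____________@@@@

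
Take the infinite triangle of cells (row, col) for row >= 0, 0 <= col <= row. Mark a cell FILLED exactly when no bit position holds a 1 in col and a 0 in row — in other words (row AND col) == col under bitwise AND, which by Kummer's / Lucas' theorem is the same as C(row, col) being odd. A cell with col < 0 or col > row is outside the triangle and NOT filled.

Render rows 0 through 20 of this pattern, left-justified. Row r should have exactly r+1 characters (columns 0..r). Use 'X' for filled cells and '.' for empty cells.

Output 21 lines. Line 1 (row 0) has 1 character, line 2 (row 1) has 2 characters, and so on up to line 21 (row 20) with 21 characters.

r0=0: X
r1=1: XX
r2=10: X.X
r3=11: XXXX
r4=100: X...X
r5=101: XX..XX
r6=110: X.X.X.X
r7=111: XXXXXXXX
r8=1000: X.......X
r9=1001: XX......XX
r10=1010: X.X.....X.X
r11=1011: XXXX....XXXX
r12=1100: X...X...X...X
r13=1101: XX..XX..XX..XX
r14=1110: X.X.X.X.X.X.X.X
r15=1111: XXXXXXXXXXXXXXXX
r16=10000: X...............X
r17=10001: XX..............XX
r18=10010: X.X.............X.X
r19=10011: XXXX............XXXX
r20=10100: X...X...........X...X

Answer: X
XX
X.X
XXXX
X...X
XX..XX
X.X.X.X
XXXXXXXX
X.......X
XX......XX
X.X.....X.X
XXXX....XXXX
X...X...X...X
XX..XX..XX..XX
X.X.X.X.X.X.X.X
XXXXXXXXXXXXXXXX
X...............X
XX..............XX
X.X.............X.X
XXXX............XXXX
X...X...........X...X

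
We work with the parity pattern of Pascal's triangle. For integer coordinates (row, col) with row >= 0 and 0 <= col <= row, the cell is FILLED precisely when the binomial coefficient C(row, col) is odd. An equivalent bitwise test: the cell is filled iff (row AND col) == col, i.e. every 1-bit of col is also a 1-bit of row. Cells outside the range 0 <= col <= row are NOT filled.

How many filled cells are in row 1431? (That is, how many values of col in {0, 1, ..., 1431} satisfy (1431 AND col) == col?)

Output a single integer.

1431 in binary = 10110010111
popcount(1431) = number of 1-bits in 10110010111 = 7
A col c satisfies (1431 AND c) == c iff every set bit of c is also set in 1431; each of the 7 set bits of 1431 can independently be on or off in c.
count = 2^7 = 128

Answer: 128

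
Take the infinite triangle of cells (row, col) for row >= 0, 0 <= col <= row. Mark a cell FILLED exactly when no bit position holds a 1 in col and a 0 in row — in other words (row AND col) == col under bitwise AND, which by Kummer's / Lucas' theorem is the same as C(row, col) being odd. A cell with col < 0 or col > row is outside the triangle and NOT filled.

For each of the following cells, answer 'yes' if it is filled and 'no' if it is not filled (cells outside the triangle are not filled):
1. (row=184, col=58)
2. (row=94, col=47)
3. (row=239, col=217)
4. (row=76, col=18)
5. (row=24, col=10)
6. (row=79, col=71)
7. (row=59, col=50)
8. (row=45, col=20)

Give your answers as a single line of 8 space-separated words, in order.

(184,58): row=0b10111000, col=0b111010, row AND col = 0b111000 = 56; 56 != 58 -> empty
(94,47): row=0b1011110, col=0b101111, row AND col = 0b1110 = 14; 14 != 47 -> empty
(239,217): row=0b11101111, col=0b11011001, row AND col = 0b11001001 = 201; 201 != 217 -> empty
(76,18): row=0b1001100, col=0b10010, row AND col = 0b0 = 0; 0 != 18 -> empty
(24,10): row=0b11000, col=0b1010, row AND col = 0b1000 = 8; 8 != 10 -> empty
(79,71): row=0b1001111, col=0b1000111, row AND col = 0b1000111 = 71; 71 == 71 -> filled
(59,50): row=0b111011, col=0b110010, row AND col = 0b110010 = 50; 50 == 50 -> filled
(45,20): row=0b101101, col=0b10100, row AND col = 0b100 = 4; 4 != 20 -> empty

Answer: no no no no no yes yes no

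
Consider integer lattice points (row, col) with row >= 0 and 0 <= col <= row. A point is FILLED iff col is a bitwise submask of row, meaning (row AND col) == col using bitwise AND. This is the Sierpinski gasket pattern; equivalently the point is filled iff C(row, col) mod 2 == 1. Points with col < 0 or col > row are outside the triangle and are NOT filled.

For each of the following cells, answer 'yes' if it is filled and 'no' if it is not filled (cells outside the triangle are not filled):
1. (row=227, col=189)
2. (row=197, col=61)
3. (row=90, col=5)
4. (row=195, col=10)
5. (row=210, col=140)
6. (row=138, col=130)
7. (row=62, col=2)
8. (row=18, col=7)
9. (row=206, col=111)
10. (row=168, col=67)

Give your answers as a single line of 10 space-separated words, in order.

(227,189): row=0b11100011, col=0b10111101, row AND col = 0b10100001 = 161; 161 != 189 -> empty
(197,61): row=0b11000101, col=0b111101, row AND col = 0b101 = 5; 5 != 61 -> empty
(90,5): row=0b1011010, col=0b101, row AND col = 0b0 = 0; 0 != 5 -> empty
(195,10): row=0b11000011, col=0b1010, row AND col = 0b10 = 2; 2 != 10 -> empty
(210,140): row=0b11010010, col=0b10001100, row AND col = 0b10000000 = 128; 128 != 140 -> empty
(138,130): row=0b10001010, col=0b10000010, row AND col = 0b10000010 = 130; 130 == 130 -> filled
(62,2): row=0b111110, col=0b10, row AND col = 0b10 = 2; 2 == 2 -> filled
(18,7): row=0b10010, col=0b111, row AND col = 0b10 = 2; 2 != 7 -> empty
(206,111): row=0b11001110, col=0b1101111, row AND col = 0b1001110 = 78; 78 != 111 -> empty
(168,67): row=0b10101000, col=0b1000011, row AND col = 0b0 = 0; 0 != 67 -> empty

Answer: no no no no no yes yes no no no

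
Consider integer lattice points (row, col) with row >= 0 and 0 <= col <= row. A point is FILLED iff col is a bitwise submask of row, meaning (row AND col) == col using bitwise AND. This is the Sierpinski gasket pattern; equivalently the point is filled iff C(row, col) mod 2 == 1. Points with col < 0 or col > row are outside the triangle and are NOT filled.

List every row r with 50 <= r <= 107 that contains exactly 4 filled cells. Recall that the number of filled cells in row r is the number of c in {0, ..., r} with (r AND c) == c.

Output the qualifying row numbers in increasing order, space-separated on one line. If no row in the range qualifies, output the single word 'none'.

Answer: 65 66 68 72 80 96

Derivation:
Row r has 2^popcount(r) filled cells, so we need popcount(r) = log2(4) = 2.
Scan r = 50..107 and keep those with exactly 2 one-bits:
r=50=110010 popcount=3 -> skip
r=51=110011 popcount=4 -> skip
r=52=110100 popcount=3 -> skip
r=53=110101 popcount=4 -> skip
r=54=110110 popcount=4 -> skip
r=55=110111 popcount=5 -> skip
r=56=111000 popcount=3 -> skip
r=57=111001 popcount=4 -> skip
r=58=111010 popcount=4 -> skip
r=59=111011 popcount=5 -> skip
r=60=111100 popcount=4 -> skip
r=61=111101 popcount=5 -> skip
r=62=111110 popcount=5 -> skip
r=63=111111 popcount=6 -> skip
r=64=1000000 popcount=1 -> skip
r=65=1000001 popcount=2 -> KEEP
r=66=1000010 popcount=2 -> KEEP
r=67=1000011 popcount=3 -> skip
r=68=1000100 popcount=2 -> KEEP
r=69=1000101 popcount=3 -> skip
r=70=1000110 popcount=3 -> skip
r=71=1000111 popcount=4 -> skip
r=72=1001000 popcount=2 -> KEEP
r=73=1001001 popcount=3 -> skip
r=74=1001010 popcount=3 -> skip
r=75=1001011 popcount=4 -> skip
r=76=1001100 popcount=3 -> skip
r=77=1001101 popcount=4 -> skip
r=78=1001110 popcount=4 -> skip
r=79=1001111 popcount=5 -> skip
r=80=1010000 popcount=2 -> KEEP
r=81=1010001 popcount=3 -> skip
r=82=1010010 popcount=3 -> skip
r=83=1010011 popcount=4 -> skip
r=84=1010100 popcount=3 -> skip
r=85=1010101 popcount=4 -> skip
r=86=1010110 popcount=4 -> skip
r=87=1010111 popcount=5 -> skip
r=88=1011000 popcount=3 -> skip
r=89=1011001 popcount=4 -> skip
r=90=1011010 popcount=4 -> skip
r=91=1011011 popcount=5 -> skip
r=92=1011100 popcount=4 -> skip
r=93=1011101 popcount=5 -> skip
r=94=1011110 popcount=5 -> skip
r=95=1011111 popcount=6 -> skip
r=96=1100000 popcount=2 -> KEEP
r=97=1100001 popcount=3 -> skip
r=98=1100010 popcount=3 -> skip
r=99=1100011 popcount=4 -> skip
r=100=1100100 popcount=3 -> skip
r=101=1100101 popcount=4 -> skip
r=102=1100110 popcount=4 -> skip
r=103=1100111 popcount=5 -> skip
r=104=1101000 popcount=3 -> skip
r=105=1101001 popcount=4 -> skip
r=106=1101010 popcount=4 -> skip
r=107=1101011 popcount=5 -> skip
Kept rows: 65 66 68 72 80 96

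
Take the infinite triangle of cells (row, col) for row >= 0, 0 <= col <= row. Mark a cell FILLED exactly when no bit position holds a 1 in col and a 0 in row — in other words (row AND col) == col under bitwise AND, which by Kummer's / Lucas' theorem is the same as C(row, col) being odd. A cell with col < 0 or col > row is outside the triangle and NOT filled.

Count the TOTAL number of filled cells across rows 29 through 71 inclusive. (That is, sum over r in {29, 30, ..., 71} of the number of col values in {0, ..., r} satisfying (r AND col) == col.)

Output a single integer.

r29=11101 pc4: +16 =16
r30=11110 pc4: +16 =32
r31=11111 pc5: +32 =64
r32=100000 pc1: +2 =66
r33=100001 pc2: +4 =70
r34=100010 pc2: +4 =74
r35=100011 pc3: +8 =82
r36=100100 pc2: +4 =86
r37=100101 pc3: +8 =94
r38=100110 pc3: +8 =102
r39=100111 pc4: +16 =118
r40=101000 pc2: +4 =122
r41=101001 pc3: +8 =130
r42=101010 pc3: +8 =138
r43=101011 pc4: +16 =154
r44=101100 pc3: +8 =162
r45=101101 pc4: +16 =178
r46=101110 pc4: +16 =194
r47=101111 pc5: +32 =226
r48=110000 pc2: +4 =230
r49=110001 pc3: +8 =238
r50=110010 pc3: +8 =246
r51=110011 pc4: +16 =262
r52=110100 pc3: +8 =270
r53=110101 pc4: +16 =286
r54=110110 pc4: +16 =302
r55=110111 pc5: +32 =334
r56=111000 pc3: +8 =342
r57=111001 pc4: +16 =358
r58=111010 pc4: +16 =374
r59=111011 pc5: +32 =406
r60=111100 pc4: +16 =422
r61=111101 pc5: +32 =454
r62=111110 pc5: +32 =486
r63=111111 pc6: +64 =550
r64=1000000 pc1: +2 =552
r65=1000001 pc2: +4 =556
r66=1000010 pc2: +4 =560
r67=1000011 pc3: +8 =568
r68=1000100 pc2: +4 =572
r69=1000101 pc3: +8 =580
r70=1000110 pc3: +8 =588
r71=1000111 pc4: +16 =604

Answer: 604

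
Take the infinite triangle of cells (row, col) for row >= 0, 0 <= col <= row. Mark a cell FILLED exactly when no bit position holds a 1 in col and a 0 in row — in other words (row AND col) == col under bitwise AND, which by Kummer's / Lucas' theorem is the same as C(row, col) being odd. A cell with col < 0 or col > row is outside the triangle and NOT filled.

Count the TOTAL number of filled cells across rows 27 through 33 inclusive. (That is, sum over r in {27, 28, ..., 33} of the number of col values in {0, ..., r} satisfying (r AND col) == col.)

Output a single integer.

r27=11011 pc4: +16 =16
r28=11100 pc3: +8 =24
r29=11101 pc4: +16 =40
r30=11110 pc4: +16 =56
r31=11111 pc5: +32 =88
r32=100000 pc1: +2 =90
r33=100001 pc2: +4 =94

Answer: 94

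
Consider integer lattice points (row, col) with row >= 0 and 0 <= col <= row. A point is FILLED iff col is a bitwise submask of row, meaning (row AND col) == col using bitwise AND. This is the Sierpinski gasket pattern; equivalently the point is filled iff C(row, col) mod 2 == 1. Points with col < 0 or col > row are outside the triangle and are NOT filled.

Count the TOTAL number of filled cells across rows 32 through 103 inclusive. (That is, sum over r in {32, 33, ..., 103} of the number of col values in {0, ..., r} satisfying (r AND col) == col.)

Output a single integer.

r32=100000 pc1: +2 =2
r33=100001 pc2: +4 =6
r34=100010 pc2: +4 =10
r35=100011 pc3: +8 =18
r36=100100 pc2: +4 =22
r37=100101 pc3: +8 =30
r38=100110 pc3: +8 =38
r39=100111 pc4: +16 =54
r40=101000 pc2: +4 =58
r41=101001 pc3: +8 =66
r42=101010 pc3: +8 =74
r43=101011 pc4: +16 =90
r44=101100 pc3: +8 =98
r45=101101 pc4: +16 =114
r46=101110 pc4: +16 =130
r47=101111 pc5: +32 =162
r48=110000 pc2: +4 =166
r49=110001 pc3: +8 =174
r50=110010 pc3: +8 =182
r51=110011 pc4: +16 =198
r52=110100 pc3: +8 =206
r53=110101 pc4: +16 =222
r54=110110 pc4: +16 =238
r55=110111 pc5: +32 =270
r56=111000 pc3: +8 =278
r57=111001 pc4: +16 =294
r58=111010 pc4: +16 =310
r59=111011 pc5: +32 =342
r60=111100 pc4: +16 =358
r61=111101 pc5: +32 =390
r62=111110 pc5: +32 =422
r63=111111 pc6: +64 =486
r64=1000000 pc1: +2 =488
r65=1000001 pc2: +4 =492
r66=1000010 pc2: +4 =496
r67=1000011 pc3: +8 =504
r68=1000100 pc2: +4 =508
r69=1000101 pc3: +8 =516
r70=1000110 pc3: +8 =524
r71=1000111 pc4: +16 =540
r72=1001000 pc2: +4 =544
r73=1001001 pc3: +8 =552
r74=1001010 pc3: +8 =560
r75=1001011 pc4: +16 =576
r76=1001100 pc3: +8 =584
r77=1001101 pc4: +16 =600
r78=1001110 pc4: +16 =616
r79=1001111 pc5: +32 =648
r80=1010000 pc2: +4 =652
r81=1010001 pc3: +8 =660
r82=1010010 pc3: +8 =668
r83=1010011 pc4: +16 =684
r84=1010100 pc3: +8 =692
r85=1010101 pc4: +16 =708
r86=1010110 pc4: +16 =724
r87=1010111 pc5: +32 =756
r88=1011000 pc3: +8 =764
r89=1011001 pc4: +16 =780
r90=1011010 pc4: +16 =796
r91=1011011 pc5: +32 =828
r92=1011100 pc4: +16 =844
r93=1011101 pc5: +32 =876
r94=1011110 pc5: +32 =908
r95=1011111 pc6: +64 =972
r96=1100000 pc2: +4 =976
r97=1100001 pc3: +8 =984
r98=1100010 pc3: +8 =992
r99=1100011 pc4: +16 =1008
r100=1100100 pc3: +8 =1016
r101=1100101 pc4: +16 =1032
r102=1100110 pc4: +16 =1048
r103=1100111 pc5: +32 =1080

Answer: 1080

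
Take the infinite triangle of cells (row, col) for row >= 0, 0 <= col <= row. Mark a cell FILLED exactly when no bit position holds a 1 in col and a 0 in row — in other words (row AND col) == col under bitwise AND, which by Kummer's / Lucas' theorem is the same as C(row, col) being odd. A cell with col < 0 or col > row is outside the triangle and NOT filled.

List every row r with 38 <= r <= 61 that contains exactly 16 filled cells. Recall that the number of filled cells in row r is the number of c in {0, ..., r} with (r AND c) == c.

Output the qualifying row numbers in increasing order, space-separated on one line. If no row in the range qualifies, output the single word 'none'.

Answer: 39 43 45 46 51 53 54 57 58 60

Derivation:
Row r has 2^popcount(r) filled cells, so we need popcount(r) = log2(16) = 4.
Scan r = 38..61 and keep those with exactly 4 one-bits:
r=38=100110 popcount=3 -> skip
r=39=100111 popcount=4 -> KEEP
r=40=101000 popcount=2 -> skip
r=41=101001 popcount=3 -> skip
r=42=101010 popcount=3 -> skip
r=43=101011 popcount=4 -> KEEP
r=44=101100 popcount=3 -> skip
r=45=101101 popcount=4 -> KEEP
r=46=101110 popcount=4 -> KEEP
r=47=101111 popcount=5 -> skip
r=48=110000 popcount=2 -> skip
r=49=110001 popcount=3 -> skip
r=50=110010 popcount=3 -> skip
r=51=110011 popcount=4 -> KEEP
r=52=110100 popcount=3 -> skip
r=53=110101 popcount=4 -> KEEP
r=54=110110 popcount=4 -> KEEP
r=55=110111 popcount=5 -> skip
r=56=111000 popcount=3 -> skip
r=57=111001 popcount=4 -> KEEP
r=58=111010 popcount=4 -> KEEP
r=59=111011 popcount=5 -> skip
r=60=111100 popcount=4 -> KEEP
r=61=111101 popcount=5 -> skip
Kept rows: 39 43 45 46 51 53 54 57 58 60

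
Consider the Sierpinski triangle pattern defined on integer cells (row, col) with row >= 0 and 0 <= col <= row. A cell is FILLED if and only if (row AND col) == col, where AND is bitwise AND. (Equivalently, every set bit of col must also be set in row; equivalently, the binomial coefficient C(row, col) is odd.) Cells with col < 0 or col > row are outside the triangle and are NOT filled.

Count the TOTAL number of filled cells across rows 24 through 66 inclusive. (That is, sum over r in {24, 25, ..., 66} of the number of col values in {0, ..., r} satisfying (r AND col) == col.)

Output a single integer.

r24=11000 pc2: +4 =4
r25=11001 pc3: +8 =12
r26=11010 pc3: +8 =20
r27=11011 pc4: +16 =36
r28=11100 pc3: +8 =44
r29=11101 pc4: +16 =60
r30=11110 pc4: +16 =76
r31=11111 pc5: +32 =108
r32=100000 pc1: +2 =110
r33=100001 pc2: +4 =114
r34=100010 pc2: +4 =118
r35=100011 pc3: +8 =126
r36=100100 pc2: +4 =130
r37=100101 pc3: +8 =138
r38=100110 pc3: +8 =146
r39=100111 pc4: +16 =162
r40=101000 pc2: +4 =166
r41=101001 pc3: +8 =174
r42=101010 pc3: +8 =182
r43=101011 pc4: +16 =198
r44=101100 pc3: +8 =206
r45=101101 pc4: +16 =222
r46=101110 pc4: +16 =238
r47=101111 pc5: +32 =270
r48=110000 pc2: +4 =274
r49=110001 pc3: +8 =282
r50=110010 pc3: +8 =290
r51=110011 pc4: +16 =306
r52=110100 pc3: +8 =314
r53=110101 pc4: +16 =330
r54=110110 pc4: +16 =346
r55=110111 pc5: +32 =378
r56=111000 pc3: +8 =386
r57=111001 pc4: +16 =402
r58=111010 pc4: +16 =418
r59=111011 pc5: +32 =450
r60=111100 pc4: +16 =466
r61=111101 pc5: +32 =498
r62=111110 pc5: +32 =530
r63=111111 pc6: +64 =594
r64=1000000 pc1: +2 =596
r65=1000001 pc2: +4 =600
r66=1000010 pc2: +4 =604

Answer: 604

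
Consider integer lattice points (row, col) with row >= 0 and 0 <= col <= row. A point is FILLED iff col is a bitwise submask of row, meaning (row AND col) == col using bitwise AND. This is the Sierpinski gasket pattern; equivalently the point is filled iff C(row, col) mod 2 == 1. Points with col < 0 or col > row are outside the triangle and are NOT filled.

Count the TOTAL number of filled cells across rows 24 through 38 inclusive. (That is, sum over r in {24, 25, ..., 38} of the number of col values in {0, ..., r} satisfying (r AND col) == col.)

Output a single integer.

Answer: 146

Derivation:
r24=11000 pc2: +4 =4
r25=11001 pc3: +8 =12
r26=11010 pc3: +8 =20
r27=11011 pc4: +16 =36
r28=11100 pc3: +8 =44
r29=11101 pc4: +16 =60
r30=11110 pc4: +16 =76
r31=11111 pc5: +32 =108
r32=100000 pc1: +2 =110
r33=100001 pc2: +4 =114
r34=100010 pc2: +4 =118
r35=100011 pc3: +8 =126
r36=100100 pc2: +4 =130
r37=100101 pc3: +8 =138
r38=100110 pc3: +8 =146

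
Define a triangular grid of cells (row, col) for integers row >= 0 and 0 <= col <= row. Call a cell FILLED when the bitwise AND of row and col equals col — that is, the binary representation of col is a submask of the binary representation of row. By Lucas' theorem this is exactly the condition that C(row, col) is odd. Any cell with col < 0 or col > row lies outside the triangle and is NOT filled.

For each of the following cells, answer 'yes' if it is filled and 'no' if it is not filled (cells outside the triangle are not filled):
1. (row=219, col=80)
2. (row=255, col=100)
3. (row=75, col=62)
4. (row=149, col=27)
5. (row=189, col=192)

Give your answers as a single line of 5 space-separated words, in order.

Answer: yes yes no no no

Derivation:
(219,80): row=0b11011011, col=0b1010000, row AND col = 0b1010000 = 80; 80 == 80 -> filled
(255,100): row=0b11111111, col=0b1100100, row AND col = 0b1100100 = 100; 100 == 100 -> filled
(75,62): row=0b1001011, col=0b111110, row AND col = 0b1010 = 10; 10 != 62 -> empty
(149,27): row=0b10010101, col=0b11011, row AND col = 0b10001 = 17; 17 != 27 -> empty
(189,192): col outside [0, 189] -> not filled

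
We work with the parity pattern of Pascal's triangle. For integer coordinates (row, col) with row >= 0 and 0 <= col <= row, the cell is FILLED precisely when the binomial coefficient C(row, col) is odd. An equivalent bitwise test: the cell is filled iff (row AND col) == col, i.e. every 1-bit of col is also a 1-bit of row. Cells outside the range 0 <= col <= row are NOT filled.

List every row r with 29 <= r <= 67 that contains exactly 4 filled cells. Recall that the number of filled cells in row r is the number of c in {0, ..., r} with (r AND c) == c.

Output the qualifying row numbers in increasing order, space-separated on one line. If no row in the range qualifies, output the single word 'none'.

Answer: 33 34 36 40 48 65 66

Derivation:
Row r has 2^popcount(r) filled cells, so we need popcount(r) = log2(4) = 2.
Scan r = 29..67 and keep those with exactly 2 one-bits:
r=29=11101 popcount=4 -> skip
r=30=11110 popcount=4 -> skip
r=31=11111 popcount=5 -> skip
r=32=100000 popcount=1 -> skip
r=33=100001 popcount=2 -> KEEP
r=34=100010 popcount=2 -> KEEP
r=35=100011 popcount=3 -> skip
r=36=100100 popcount=2 -> KEEP
r=37=100101 popcount=3 -> skip
r=38=100110 popcount=3 -> skip
r=39=100111 popcount=4 -> skip
r=40=101000 popcount=2 -> KEEP
r=41=101001 popcount=3 -> skip
r=42=101010 popcount=3 -> skip
r=43=101011 popcount=4 -> skip
r=44=101100 popcount=3 -> skip
r=45=101101 popcount=4 -> skip
r=46=101110 popcount=4 -> skip
r=47=101111 popcount=5 -> skip
r=48=110000 popcount=2 -> KEEP
r=49=110001 popcount=3 -> skip
r=50=110010 popcount=3 -> skip
r=51=110011 popcount=4 -> skip
r=52=110100 popcount=3 -> skip
r=53=110101 popcount=4 -> skip
r=54=110110 popcount=4 -> skip
r=55=110111 popcount=5 -> skip
r=56=111000 popcount=3 -> skip
r=57=111001 popcount=4 -> skip
r=58=111010 popcount=4 -> skip
r=59=111011 popcount=5 -> skip
r=60=111100 popcount=4 -> skip
r=61=111101 popcount=5 -> skip
r=62=111110 popcount=5 -> skip
r=63=111111 popcount=6 -> skip
r=64=1000000 popcount=1 -> skip
r=65=1000001 popcount=2 -> KEEP
r=66=1000010 popcount=2 -> KEEP
r=67=1000011 popcount=3 -> skip
Kept rows: 33 34 36 40 48 65 66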